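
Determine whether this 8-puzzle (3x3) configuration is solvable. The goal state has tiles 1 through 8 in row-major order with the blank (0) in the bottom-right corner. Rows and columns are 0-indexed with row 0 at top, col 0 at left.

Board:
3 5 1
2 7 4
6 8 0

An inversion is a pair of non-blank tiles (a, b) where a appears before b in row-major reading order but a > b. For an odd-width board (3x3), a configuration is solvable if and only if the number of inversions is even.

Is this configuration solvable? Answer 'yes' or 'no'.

Answer: no

Derivation:
Inversions (pairs i<j in row-major order where tile[i] > tile[j] > 0): 7
7 is odd, so the puzzle is not solvable.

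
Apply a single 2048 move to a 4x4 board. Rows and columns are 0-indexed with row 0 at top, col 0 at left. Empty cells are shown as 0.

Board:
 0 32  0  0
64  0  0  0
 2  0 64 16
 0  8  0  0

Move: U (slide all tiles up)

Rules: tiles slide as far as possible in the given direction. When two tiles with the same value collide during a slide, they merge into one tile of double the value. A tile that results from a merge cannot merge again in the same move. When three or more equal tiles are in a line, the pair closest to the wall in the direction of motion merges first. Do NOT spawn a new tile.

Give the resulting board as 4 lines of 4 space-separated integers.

Slide up:
col 0: [0, 64, 2, 0] -> [64, 2, 0, 0]
col 1: [32, 0, 0, 8] -> [32, 8, 0, 0]
col 2: [0, 0, 64, 0] -> [64, 0, 0, 0]
col 3: [0, 0, 16, 0] -> [16, 0, 0, 0]

Answer: 64 32 64 16
 2  8  0  0
 0  0  0  0
 0  0  0  0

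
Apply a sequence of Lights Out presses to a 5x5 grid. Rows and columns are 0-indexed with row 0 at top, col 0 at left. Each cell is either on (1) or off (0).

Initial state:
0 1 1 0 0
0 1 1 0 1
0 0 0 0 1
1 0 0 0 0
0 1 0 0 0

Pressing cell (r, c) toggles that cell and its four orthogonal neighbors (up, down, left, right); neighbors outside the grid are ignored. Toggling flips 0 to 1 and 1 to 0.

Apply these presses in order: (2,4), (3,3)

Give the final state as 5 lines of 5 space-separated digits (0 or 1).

After press 1 at (2,4):
0 1 1 0 0
0 1 1 0 0
0 0 0 1 0
1 0 0 0 1
0 1 0 0 0

After press 2 at (3,3):
0 1 1 0 0
0 1 1 0 0
0 0 0 0 0
1 0 1 1 0
0 1 0 1 0

Answer: 0 1 1 0 0
0 1 1 0 0
0 0 0 0 0
1 0 1 1 0
0 1 0 1 0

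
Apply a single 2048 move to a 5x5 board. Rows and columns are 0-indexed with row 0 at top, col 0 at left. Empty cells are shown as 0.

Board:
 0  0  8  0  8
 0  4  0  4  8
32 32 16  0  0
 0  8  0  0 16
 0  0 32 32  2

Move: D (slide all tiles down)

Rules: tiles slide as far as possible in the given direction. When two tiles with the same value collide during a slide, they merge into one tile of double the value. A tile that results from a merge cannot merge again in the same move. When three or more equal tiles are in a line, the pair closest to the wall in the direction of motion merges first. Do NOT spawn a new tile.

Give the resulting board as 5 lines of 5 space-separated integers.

Slide down:
col 0: [0, 0, 32, 0, 0] -> [0, 0, 0, 0, 32]
col 1: [0, 4, 32, 8, 0] -> [0, 0, 4, 32, 8]
col 2: [8, 0, 16, 0, 32] -> [0, 0, 8, 16, 32]
col 3: [0, 4, 0, 0, 32] -> [0, 0, 0, 4, 32]
col 4: [8, 8, 0, 16, 2] -> [0, 0, 16, 16, 2]

Answer:  0  0  0  0  0
 0  0  0  0  0
 0  4  8  0 16
 0 32 16  4 16
32  8 32 32  2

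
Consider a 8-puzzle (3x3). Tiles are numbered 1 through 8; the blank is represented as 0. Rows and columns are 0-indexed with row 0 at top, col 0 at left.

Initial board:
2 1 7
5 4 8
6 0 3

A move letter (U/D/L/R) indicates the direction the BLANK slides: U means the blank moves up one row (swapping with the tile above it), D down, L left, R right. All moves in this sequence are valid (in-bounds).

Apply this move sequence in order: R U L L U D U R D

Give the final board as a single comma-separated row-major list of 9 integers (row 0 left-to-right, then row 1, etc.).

After move 1 (R):
2 1 7
5 4 8
6 3 0

After move 2 (U):
2 1 7
5 4 0
6 3 8

After move 3 (L):
2 1 7
5 0 4
6 3 8

After move 4 (L):
2 1 7
0 5 4
6 3 8

After move 5 (U):
0 1 7
2 5 4
6 3 8

After move 6 (D):
2 1 7
0 5 4
6 3 8

After move 7 (U):
0 1 7
2 5 4
6 3 8

After move 8 (R):
1 0 7
2 5 4
6 3 8

After move 9 (D):
1 5 7
2 0 4
6 3 8

Answer: 1, 5, 7, 2, 0, 4, 6, 3, 8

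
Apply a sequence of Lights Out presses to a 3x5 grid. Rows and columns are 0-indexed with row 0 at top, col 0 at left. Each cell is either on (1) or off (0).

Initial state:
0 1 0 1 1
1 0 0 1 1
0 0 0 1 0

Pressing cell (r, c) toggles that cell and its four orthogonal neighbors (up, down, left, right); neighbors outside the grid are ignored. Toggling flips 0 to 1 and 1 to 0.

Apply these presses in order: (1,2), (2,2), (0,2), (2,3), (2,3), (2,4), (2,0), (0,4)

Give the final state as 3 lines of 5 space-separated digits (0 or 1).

After press 1 at (1,2):
0 1 1 1 1
1 1 1 0 1
0 0 1 1 0

After press 2 at (2,2):
0 1 1 1 1
1 1 0 0 1
0 1 0 0 0

After press 3 at (0,2):
0 0 0 0 1
1 1 1 0 1
0 1 0 0 0

After press 4 at (2,3):
0 0 0 0 1
1 1 1 1 1
0 1 1 1 1

After press 5 at (2,3):
0 0 0 0 1
1 1 1 0 1
0 1 0 0 0

After press 6 at (2,4):
0 0 0 0 1
1 1 1 0 0
0 1 0 1 1

After press 7 at (2,0):
0 0 0 0 1
0 1 1 0 0
1 0 0 1 1

After press 8 at (0,4):
0 0 0 1 0
0 1 1 0 1
1 0 0 1 1

Answer: 0 0 0 1 0
0 1 1 0 1
1 0 0 1 1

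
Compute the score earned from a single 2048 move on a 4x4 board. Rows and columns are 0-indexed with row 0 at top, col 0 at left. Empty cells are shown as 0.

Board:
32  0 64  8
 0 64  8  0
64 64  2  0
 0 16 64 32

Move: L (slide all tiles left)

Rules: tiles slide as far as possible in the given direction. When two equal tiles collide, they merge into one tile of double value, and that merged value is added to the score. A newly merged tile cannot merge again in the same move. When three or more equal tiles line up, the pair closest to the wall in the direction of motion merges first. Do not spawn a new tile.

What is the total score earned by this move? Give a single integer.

Answer: 128

Derivation:
Slide left:
row 0: [32, 0, 64, 8] -> [32, 64, 8, 0]  score +0 (running 0)
row 1: [0, 64, 8, 0] -> [64, 8, 0, 0]  score +0 (running 0)
row 2: [64, 64, 2, 0] -> [128, 2, 0, 0]  score +128 (running 128)
row 3: [0, 16, 64, 32] -> [16, 64, 32, 0]  score +0 (running 128)
Board after move:
 32  64   8   0
 64   8   0   0
128   2   0   0
 16  64  32   0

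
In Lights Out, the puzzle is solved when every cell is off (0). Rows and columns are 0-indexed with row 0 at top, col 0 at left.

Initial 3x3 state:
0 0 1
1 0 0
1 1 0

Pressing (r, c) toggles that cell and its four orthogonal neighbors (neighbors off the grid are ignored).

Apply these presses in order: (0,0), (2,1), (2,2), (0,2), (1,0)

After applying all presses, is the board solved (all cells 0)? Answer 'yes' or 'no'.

After press 1 at (0,0):
1 1 1
0 0 0
1 1 0

After press 2 at (2,1):
1 1 1
0 1 0
0 0 1

After press 3 at (2,2):
1 1 1
0 1 1
0 1 0

After press 4 at (0,2):
1 0 0
0 1 0
0 1 0

After press 5 at (1,0):
0 0 0
1 0 0
1 1 0

Lights still on: 3

Answer: no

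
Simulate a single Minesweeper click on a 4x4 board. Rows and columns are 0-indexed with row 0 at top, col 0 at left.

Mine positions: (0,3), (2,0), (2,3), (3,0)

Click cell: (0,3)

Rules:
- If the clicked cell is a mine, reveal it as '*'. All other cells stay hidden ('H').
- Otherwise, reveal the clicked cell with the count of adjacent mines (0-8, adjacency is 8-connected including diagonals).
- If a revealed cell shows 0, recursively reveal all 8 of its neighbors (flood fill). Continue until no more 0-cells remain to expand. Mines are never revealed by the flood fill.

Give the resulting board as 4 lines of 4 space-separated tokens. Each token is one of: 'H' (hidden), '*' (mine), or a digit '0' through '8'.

H H H *
H H H H
H H H H
H H H H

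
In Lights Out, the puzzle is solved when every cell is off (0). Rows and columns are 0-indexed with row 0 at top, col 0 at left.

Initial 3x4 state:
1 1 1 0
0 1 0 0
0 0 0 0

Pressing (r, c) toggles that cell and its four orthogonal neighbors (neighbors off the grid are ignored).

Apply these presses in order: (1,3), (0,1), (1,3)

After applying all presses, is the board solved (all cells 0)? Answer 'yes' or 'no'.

After press 1 at (1,3):
1 1 1 1
0 1 1 1
0 0 0 1

After press 2 at (0,1):
0 0 0 1
0 0 1 1
0 0 0 1

After press 3 at (1,3):
0 0 0 0
0 0 0 0
0 0 0 0

Lights still on: 0

Answer: yes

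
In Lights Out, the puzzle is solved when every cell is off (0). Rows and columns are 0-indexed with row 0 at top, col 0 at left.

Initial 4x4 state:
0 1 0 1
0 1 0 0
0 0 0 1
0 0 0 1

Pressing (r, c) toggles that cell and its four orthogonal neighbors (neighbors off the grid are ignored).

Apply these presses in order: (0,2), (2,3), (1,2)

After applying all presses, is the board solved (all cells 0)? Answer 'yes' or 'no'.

Answer: yes

Derivation:
After press 1 at (0,2):
0 0 1 0
0 1 1 0
0 0 0 1
0 0 0 1

After press 2 at (2,3):
0 0 1 0
0 1 1 1
0 0 1 0
0 0 0 0

After press 3 at (1,2):
0 0 0 0
0 0 0 0
0 0 0 0
0 0 0 0

Lights still on: 0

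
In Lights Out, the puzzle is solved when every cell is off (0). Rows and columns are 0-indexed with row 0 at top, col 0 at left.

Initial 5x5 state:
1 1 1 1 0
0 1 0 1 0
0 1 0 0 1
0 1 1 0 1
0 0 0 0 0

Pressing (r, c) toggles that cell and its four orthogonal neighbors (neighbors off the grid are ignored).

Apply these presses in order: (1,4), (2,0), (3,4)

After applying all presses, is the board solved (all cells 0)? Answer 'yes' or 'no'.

Answer: no

Derivation:
After press 1 at (1,4):
1 1 1 1 1
0 1 0 0 1
0 1 0 0 0
0 1 1 0 1
0 0 0 0 0

After press 2 at (2,0):
1 1 1 1 1
1 1 0 0 1
1 0 0 0 0
1 1 1 0 1
0 0 0 0 0

After press 3 at (3,4):
1 1 1 1 1
1 1 0 0 1
1 0 0 0 1
1 1 1 1 0
0 0 0 0 1

Lights still on: 15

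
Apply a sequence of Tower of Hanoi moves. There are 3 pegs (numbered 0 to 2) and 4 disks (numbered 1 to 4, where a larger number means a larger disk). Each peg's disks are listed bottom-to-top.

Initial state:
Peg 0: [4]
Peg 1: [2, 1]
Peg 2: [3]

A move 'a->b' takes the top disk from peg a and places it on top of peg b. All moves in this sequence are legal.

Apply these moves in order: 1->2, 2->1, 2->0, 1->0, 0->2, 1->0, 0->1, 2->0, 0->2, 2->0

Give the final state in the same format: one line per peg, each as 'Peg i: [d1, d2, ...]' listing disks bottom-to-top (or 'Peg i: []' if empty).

Answer: Peg 0: [4, 3, 1]
Peg 1: [2]
Peg 2: []

Derivation:
After move 1 (1->2):
Peg 0: [4]
Peg 1: [2]
Peg 2: [3, 1]

After move 2 (2->1):
Peg 0: [4]
Peg 1: [2, 1]
Peg 2: [3]

After move 3 (2->0):
Peg 0: [4, 3]
Peg 1: [2, 1]
Peg 2: []

After move 4 (1->0):
Peg 0: [4, 3, 1]
Peg 1: [2]
Peg 2: []

After move 5 (0->2):
Peg 0: [4, 3]
Peg 1: [2]
Peg 2: [1]

After move 6 (1->0):
Peg 0: [4, 3, 2]
Peg 1: []
Peg 2: [1]

After move 7 (0->1):
Peg 0: [4, 3]
Peg 1: [2]
Peg 2: [1]

After move 8 (2->0):
Peg 0: [4, 3, 1]
Peg 1: [2]
Peg 2: []

After move 9 (0->2):
Peg 0: [4, 3]
Peg 1: [2]
Peg 2: [1]

After move 10 (2->0):
Peg 0: [4, 3, 1]
Peg 1: [2]
Peg 2: []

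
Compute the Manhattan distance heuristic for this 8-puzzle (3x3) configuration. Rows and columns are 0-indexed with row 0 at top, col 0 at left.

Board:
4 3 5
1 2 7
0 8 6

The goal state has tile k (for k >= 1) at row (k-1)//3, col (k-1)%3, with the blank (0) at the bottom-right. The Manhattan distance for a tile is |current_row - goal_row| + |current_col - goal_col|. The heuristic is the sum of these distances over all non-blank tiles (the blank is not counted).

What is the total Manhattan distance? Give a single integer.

Answer: 10

Derivation:
Tile 4: (0,0)->(1,0) = 1
Tile 3: (0,1)->(0,2) = 1
Tile 5: (0,2)->(1,1) = 2
Tile 1: (1,0)->(0,0) = 1
Tile 2: (1,1)->(0,1) = 1
Tile 7: (1,2)->(2,0) = 3
Tile 8: (2,1)->(2,1) = 0
Tile 6: (2,2)->(1,2) = 1
Sum: 1 + 1 + 2 + 1 + 1 + 3 + 0 + 1 = 10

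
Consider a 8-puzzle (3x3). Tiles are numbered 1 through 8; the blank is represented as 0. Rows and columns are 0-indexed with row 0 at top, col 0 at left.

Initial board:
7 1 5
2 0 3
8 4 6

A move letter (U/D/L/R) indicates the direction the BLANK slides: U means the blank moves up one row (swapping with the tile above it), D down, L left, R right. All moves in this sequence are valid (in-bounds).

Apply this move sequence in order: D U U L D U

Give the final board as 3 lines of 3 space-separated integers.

After move 1 (D):
7 1 5
2 4 3
8 0 6

After move 2 (U):
7 1 5
2 0 3
8 4 6

After move 3 (U):
7 0 5
2 1 3
8 4 6

After move 4 (L):
0 7 5
2 1 3
8 4 6

After move 5 (D):
2 7 5
0 1 3
8 4 6

After move 6 (U):
0 7 5
2 1 3
8 4 6

Answer: 0 7 5
2 1 3
8 4 6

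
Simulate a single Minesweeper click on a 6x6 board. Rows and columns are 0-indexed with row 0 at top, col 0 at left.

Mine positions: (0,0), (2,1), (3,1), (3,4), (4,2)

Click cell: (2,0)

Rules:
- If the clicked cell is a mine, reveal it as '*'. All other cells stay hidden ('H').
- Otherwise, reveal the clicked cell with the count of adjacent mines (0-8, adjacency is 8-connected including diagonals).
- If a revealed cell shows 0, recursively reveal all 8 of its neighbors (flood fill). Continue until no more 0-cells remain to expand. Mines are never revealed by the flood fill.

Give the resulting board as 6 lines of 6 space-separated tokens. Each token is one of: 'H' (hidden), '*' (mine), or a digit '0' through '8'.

H H H H H H
H H H H H H
2 H H H H H
H H H H H H
H H H H H H
H H H H H H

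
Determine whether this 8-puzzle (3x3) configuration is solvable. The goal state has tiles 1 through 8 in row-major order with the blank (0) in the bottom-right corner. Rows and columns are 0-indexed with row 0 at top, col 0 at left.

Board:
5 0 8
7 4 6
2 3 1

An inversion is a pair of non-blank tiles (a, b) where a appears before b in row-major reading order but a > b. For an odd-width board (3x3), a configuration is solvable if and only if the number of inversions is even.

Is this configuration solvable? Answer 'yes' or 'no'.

Inversions (pairs i<j in row-major order where tile[i] > tile[j] > 0): 23
23 is odd, so the puzzle is not solvable.

Answer: no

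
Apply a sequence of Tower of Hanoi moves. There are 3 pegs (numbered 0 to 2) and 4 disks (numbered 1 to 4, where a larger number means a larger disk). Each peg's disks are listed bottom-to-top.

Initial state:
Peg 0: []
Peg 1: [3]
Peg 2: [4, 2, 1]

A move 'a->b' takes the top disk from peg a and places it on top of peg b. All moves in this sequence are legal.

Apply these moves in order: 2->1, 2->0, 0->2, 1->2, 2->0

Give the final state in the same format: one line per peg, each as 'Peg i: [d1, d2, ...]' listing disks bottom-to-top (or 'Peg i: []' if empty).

Answer: Peg 0: [1]
Peg 1: [3]
Peg 2: [4, 2]

Derivation:
After move 1 (2->1):
Peg 0: []
Peg 1: [3, 1]
Peg 2: [4, 2]

After move 2 (2->0):
Peg 0: [2]
Peg 1: [3, 1]
Peg 2: [4]

After move 3 (0->2):
Peg 0: []
Peg 1: [3, 1]
Peg 2: [4, 2]

After move 4 (1->2):
Peg 0: []
Peg 1: [3]
Peg 2: [4, 2, 1]

After move 5 (2->0):
Peg 0: [1]
Peg 1: [3]
Peg 2: [4, 2]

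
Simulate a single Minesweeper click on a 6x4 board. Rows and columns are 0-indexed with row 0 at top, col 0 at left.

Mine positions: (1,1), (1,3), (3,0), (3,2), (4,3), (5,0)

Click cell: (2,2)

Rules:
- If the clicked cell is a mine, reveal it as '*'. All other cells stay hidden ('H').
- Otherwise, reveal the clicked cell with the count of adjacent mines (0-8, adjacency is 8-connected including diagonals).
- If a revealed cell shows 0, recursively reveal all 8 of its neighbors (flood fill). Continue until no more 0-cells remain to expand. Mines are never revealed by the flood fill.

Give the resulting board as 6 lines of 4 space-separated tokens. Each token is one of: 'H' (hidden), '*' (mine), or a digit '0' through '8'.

H H H H
H H H H
H H 3 H
H H H H
H H H H
H H H H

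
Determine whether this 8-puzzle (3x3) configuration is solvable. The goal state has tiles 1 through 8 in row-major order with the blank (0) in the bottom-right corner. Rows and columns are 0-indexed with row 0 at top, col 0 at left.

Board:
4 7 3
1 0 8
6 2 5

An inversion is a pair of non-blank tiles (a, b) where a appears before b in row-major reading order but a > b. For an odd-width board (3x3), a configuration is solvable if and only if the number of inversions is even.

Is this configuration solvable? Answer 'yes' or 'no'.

Inversions (pairs i<j in row-major order where tile[i] > tile[j] > 0): 15
15 is odd, so the puzzle is not solvable.

Answer: no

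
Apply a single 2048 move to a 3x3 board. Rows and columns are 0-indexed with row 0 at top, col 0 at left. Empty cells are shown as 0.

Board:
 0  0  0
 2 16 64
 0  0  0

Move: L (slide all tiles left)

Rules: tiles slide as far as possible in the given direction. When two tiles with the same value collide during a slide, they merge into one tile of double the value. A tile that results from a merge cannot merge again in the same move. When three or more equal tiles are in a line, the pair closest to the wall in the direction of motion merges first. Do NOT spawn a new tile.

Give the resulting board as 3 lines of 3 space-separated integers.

Answer:  0  0  0
 2 16 64
 0  0  0

Derivation:
Slide left:
row 0: [0, 0, 0] -> [0, 0, 0]
row 1: [2, 16, 64] -> [2, 16, 64]
row 2: [0, 0, 0] -> [0, 0, 0]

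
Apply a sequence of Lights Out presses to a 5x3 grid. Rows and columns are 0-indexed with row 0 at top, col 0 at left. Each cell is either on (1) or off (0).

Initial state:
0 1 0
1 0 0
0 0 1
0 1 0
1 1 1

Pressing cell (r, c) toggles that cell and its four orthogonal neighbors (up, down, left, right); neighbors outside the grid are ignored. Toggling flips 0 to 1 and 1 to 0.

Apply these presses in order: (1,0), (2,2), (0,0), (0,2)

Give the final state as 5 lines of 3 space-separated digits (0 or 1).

Answer: 0 1 1
1 1 0
1 1 0
0 1 1
1 1 1

Derivation:
After press 1 at (1,0):
1 1 0
0 1 0
1 0 1
0 1 0
1 1 1

After press 2 at (2,2):
1 1 0
0 1 1
1 1 0
0 1 1
1 1 1

After press 3 at (0,0):
0 0 0
1 1 1
1 1 0
0 1 1
1 1 1

After press 4 at (0,2):
0 1 1
1 1 0
1 1 0
0 1 1
1 1 1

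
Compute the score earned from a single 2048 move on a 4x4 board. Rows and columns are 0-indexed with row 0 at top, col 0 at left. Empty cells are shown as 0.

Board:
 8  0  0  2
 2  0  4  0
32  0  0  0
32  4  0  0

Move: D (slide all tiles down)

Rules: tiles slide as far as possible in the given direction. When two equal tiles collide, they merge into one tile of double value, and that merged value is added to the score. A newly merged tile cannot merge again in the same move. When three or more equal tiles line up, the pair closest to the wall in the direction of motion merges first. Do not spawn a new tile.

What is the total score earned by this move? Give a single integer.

Answer: 64

Derivation:
Slide down:
col 0: [8, 2, 32, 32] -> [0, 8, 2, 64]  score +64 (running 64)
col 1: [0, 0, 0, 4] -> [0, 0, 0, 4]  score +0 (running 64)
col 2: [0, 4, 0, 0] -> [0, 0, 0, 4]  score +0 (running 64)
col 3: [2, 0, 0, 0] -> [0, 0, 0, 2]  score +0 (running 64)
Board after move:
 0  0  0  0
 8  0  0  0
 2  0  0  0
64  4  4  2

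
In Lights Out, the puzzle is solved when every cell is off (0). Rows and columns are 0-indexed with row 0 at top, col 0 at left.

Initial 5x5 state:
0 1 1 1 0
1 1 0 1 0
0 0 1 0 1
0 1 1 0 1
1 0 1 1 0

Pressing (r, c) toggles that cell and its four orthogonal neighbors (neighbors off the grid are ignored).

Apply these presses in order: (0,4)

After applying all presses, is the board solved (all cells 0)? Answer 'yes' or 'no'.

Answer: no

Derivation:
After press 1 at (0,4):
0 1 1 0 1
1 1 0 1 1
0 0 1 0 1
0 1 1 0 1
1 0 1 1 0

Lights still on: 15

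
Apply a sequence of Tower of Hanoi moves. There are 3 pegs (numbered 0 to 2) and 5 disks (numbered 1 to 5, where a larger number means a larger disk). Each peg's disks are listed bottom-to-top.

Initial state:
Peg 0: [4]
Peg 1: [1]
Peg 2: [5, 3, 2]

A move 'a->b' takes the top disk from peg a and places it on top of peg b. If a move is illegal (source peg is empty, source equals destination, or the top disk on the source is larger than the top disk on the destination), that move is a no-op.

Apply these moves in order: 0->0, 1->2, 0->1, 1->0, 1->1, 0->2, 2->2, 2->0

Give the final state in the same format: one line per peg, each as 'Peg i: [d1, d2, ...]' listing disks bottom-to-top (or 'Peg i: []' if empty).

Answer: Peg 0: [4, 1]
Peg 1: []
Peg 2: [5, 3, 2]

Derivation:
After move 1 (0->0):
Peg 0: [4]
Peg 1: [1]
Peg 2: [5, 3, 2]

After move 2 (1->2):
Peg 0: [4]
Peg 1: []
Peg 2: [5, 3, 2, 1]

After move 3 (0->1):
Peg 0: []
Peg 1: [4]
Peg 2: [5, 3, 2, 1]

After move 4 (1->0):
Peg 0: [4]
Peg 1: []
Peg 2: [5, 3, 2, 1]

After move 5 (1->1):
Peg 0: [4]
Peg 1: []
Peg 2: [5, 3, 2, 1]

After move 6 (0->2):
Peg 0: [4]
Peg 1: []
Peg 2: [5, 3, 2, 1]

After move 7 (2->2):
Peg 0: [4]
Peg 1: []
Peg 2: [5, 3, 2, 1]

After move 8 (2->0):
Peg 0: [4, 1]
Peg 1: []
Peg 2: [5, 3, 2]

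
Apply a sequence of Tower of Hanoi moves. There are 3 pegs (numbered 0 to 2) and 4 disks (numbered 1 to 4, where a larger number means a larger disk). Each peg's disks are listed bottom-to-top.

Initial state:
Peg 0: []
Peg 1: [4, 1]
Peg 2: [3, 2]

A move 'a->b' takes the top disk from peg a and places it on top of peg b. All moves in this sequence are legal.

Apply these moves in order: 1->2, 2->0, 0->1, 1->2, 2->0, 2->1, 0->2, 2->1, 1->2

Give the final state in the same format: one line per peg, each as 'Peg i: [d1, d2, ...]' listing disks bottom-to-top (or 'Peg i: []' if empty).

After move 1 (1->2):
Peg 0: []
Peg 1: [4]
Peg 2: [3, 2, 1]

After move 2 (2->0):
Peg 0: [1]
Peg 1: [4]
Peg 2: [3, 2]

After move 3 (0->1):
Peg 0: []
Peg 1: [4, 1]
Peg 2: [3, 2]

After move 4 (1->2):
Peg 0: []
Peg 1: [4]
Peg 2: [3, 2, 1]

After move 5 (2->0):
Peg 0: [1]
Peg 1: [4]
Peg 2: [3, 2]

After move 6 (2->1):
Peg 0: [1]
Peg 1: [4, 2]
Peg 2: [3]

After move 7 (0->2):
Peg 0: []
Peg 1: [4, 2]
Peg 2: [3, 1]

After move 8 (2->1):
Peg 0: []
Peg 1: [4, 2, 1]
Peg 2: [3]

After move 9 (1->2):
Peg 0: []
Peg 1: [4, 2]
Peg 2: [3, 1]

Answer: Peg 0: []
Peg 1: [4, 2]
Peg 2: [3, 1]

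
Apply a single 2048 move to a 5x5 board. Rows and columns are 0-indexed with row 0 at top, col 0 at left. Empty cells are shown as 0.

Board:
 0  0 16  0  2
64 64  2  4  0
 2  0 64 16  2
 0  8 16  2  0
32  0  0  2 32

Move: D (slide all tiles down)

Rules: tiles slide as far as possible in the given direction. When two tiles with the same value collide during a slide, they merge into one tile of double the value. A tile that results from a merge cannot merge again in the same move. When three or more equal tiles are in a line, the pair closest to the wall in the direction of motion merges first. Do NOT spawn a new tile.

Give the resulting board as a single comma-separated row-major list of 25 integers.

Slide down:
col 0: [0, 64, 2, 0, 32] -> [0, 0, 64, 2, 32]
col 1: [0, 64, 0, 8, 0] -> [0, 0, 0, 64, 8]
col 2: [16, 2, 64, 16, 0] -> [0, 16, 2, 64, 16]
col 3: [0, 4, 16, 2, 2] -> [0, 0, 4, 16, 4]
col 4: [2, 0, 2, 0, 32] -> [0, 0, 0, 4, 32]

Answer: 0, 0, 0, 0, 0, 0, 0, 16, 0, 0, 64, 0, 2, 4, 0, 2, 64, 64, 16, 4, 32, 8, 16, 4, 32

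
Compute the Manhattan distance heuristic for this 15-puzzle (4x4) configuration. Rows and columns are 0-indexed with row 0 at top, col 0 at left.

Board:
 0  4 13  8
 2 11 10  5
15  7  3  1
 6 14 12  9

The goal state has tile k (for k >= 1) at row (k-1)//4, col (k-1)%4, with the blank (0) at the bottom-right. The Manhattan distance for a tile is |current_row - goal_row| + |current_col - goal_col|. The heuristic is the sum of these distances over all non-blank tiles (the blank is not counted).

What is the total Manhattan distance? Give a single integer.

Answer: 38

Derivation:
Tile 4: at (0,1), goal (0,3), distance |0-0|+|1-3| = 2
Tile 13: at (0,2), goal (3,0), distance |0-3|+|2-0| = 5
Tile 8: at (0,3), goal (1,3), distance |0-1|+|3-3| = 1
Tile 2: at (1,0), goal (0,1), distance |1-0|+|0-1| = 2
Tile 11: at (1,1), goal (2,2), distance |1-2|+|1-2| = 2
Tile 10: at (1,2), goal (2,1), distance |1-2|+|2-1| = 2
Tile 5: at (1,3), goal (1,0), distance |1-1|+|3-0| = 3
Tile 15: at (2,0), goal (3,2), distance |2-3|+|0-2| = 3
Tile 7: at (2,1), goal (1,2), distance |2-1|+|1-2| = 2
Tile 3: at (2,2), goal (0,2), distance |2-0|+|2-2| = 2
Tile 1: at (2,3), goal (0,0), distance |2-0|+|3-0| = 5
Tile 6: at (3,0), goal (1,1), distance |3-1|+|0-1| = 3
Tile 14: at (3,1), goal (3,1), distance |3-3|+|1-1| = 0
Tile 12: at (3,2), goal (2,3), distance |3-2|+|2-3| = 2
Tile 9: at (3,3), goal (2,0), distance |3-2|+|3-0| = 4
Sum: 2 + 5 + 1 + 2 + 2 + 2 + 3 + 3 + 2 + 2 + 5 + 3 + 0 + 2 + 4 = 38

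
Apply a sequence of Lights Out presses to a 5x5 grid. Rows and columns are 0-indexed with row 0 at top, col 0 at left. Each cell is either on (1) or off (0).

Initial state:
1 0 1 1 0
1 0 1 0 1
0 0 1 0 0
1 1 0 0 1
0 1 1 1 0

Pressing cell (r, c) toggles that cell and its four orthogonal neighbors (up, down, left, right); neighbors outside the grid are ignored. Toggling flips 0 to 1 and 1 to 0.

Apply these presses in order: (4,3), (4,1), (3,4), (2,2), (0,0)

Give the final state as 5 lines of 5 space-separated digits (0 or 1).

Answer: 0 1 1 1 0
0 0 0 0 1
0 1 0 1 1
1 0 1 0 0
1 0 1 0 0

Derivation:
After press 1 at (4,3):
1 0 1 1 0
1 0 1 0 1
0 0 1 0 0
1 1 0 1 1
0 1 0 0 1

After press 2 at (4,1):
1 0 1 1 0
1 0 1 0 1
0 0 1 0 0
1 0 0 1 1
1 0 1 0 1

After press 3 at (3,4):
1 0 1 1 0
1 0 1 0 1
0 0 1 0 1
1 0 0 0 0
1 0 1 0 0

After press 4 at (2,2):
1 0 1 1 0
1 0 0 0 1
0 1 0 1 1
1 0 1 0 0
1 0 1 0 0

After press 5 at (0,0):
0 1 1 1 0
0 0 0 0 1
0 1 0 1 1
1 0 1 0 0
1 0 1 0 0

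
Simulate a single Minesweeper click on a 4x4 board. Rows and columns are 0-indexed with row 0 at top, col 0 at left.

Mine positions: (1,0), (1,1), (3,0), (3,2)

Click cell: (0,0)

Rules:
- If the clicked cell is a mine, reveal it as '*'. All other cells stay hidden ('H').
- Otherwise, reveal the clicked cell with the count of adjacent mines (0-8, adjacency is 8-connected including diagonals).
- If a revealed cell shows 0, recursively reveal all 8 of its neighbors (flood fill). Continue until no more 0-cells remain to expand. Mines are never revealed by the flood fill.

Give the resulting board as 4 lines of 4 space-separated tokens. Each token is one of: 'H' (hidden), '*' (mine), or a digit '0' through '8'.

2 H H H
H H H H
H H H H
H H H H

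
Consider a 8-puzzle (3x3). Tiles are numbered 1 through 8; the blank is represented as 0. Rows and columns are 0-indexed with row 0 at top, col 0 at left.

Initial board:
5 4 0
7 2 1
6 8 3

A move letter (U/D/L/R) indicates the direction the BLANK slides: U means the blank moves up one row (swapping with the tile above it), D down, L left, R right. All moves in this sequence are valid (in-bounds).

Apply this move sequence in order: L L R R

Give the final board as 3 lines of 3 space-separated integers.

Answer: 5 4 0
7 2 1
6 8 3

Derivation:
After move 1 (L):
5 0 4
7 2 1
6 8 3

After move 2 (L):
0 5 4
7 2 1
6 8 3

After move 3 (R):
5 0 4
7 2 1
6 8 3

After move 4 (R):
5 4 0
7 2 1
6 8 3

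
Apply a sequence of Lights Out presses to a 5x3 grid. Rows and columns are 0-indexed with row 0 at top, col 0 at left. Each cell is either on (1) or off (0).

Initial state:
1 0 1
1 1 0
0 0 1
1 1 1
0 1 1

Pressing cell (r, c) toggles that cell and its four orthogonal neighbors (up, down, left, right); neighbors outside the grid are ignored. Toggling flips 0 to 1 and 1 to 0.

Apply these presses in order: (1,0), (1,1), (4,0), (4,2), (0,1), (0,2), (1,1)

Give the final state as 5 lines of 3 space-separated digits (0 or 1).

After press 1 at (1,0):
0 0 1
0 0 0
1 0 1
1 1 1
0 1 1

After press 2 at (1,1):
0 1 1
1 1 1
1 1 1
1 1 1
0 1 1

After press 3 at (4,0):
0 1 1
1 1 1
1 1 1
0 1 1
1 0 1

After press 4 at (4,2):
0 1 1
1 1 1
1 1 1
0 1 0
1 1 0

After press 5 at (0,1):
1 0 0
1 0 1
1 1 1
0 1 0
1 1 0

After press 6 at (0,2):
1 1 1
1 0 0
1 1 1
0 1 0
1 1 0

After press 7 at (1,1):
1 0 1
0 1 1
1 0 1
0 1 0
1 1 0

Answer: 1 0 1
0 1 1
1 0 1
0 1 0
1 1 0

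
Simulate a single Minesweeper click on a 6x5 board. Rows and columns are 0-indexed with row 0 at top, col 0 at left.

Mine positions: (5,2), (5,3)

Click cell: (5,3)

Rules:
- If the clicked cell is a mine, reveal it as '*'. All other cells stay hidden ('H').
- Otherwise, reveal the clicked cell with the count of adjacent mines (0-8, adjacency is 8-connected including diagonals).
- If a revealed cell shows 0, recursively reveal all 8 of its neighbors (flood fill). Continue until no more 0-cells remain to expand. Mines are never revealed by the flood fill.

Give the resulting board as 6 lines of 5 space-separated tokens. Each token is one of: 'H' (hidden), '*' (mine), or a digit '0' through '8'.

H H H H H
H H H H H
H H H H H
H H H H H
H H H H H
H H H * H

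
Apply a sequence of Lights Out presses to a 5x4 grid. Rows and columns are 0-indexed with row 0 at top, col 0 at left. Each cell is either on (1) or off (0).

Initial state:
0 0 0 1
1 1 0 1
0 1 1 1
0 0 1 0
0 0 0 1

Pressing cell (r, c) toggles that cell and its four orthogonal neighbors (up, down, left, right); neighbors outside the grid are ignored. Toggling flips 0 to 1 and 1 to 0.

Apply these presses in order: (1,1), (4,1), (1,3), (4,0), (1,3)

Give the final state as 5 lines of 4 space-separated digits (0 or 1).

After press 1 at (1,1):
0 1 0 1
0 0 1 1
0 0 1 1
0 0 1 0
0 0 0 1

After press 2 at (4,1):
0 1 0 1
0 0 1 1
0 0 1 1
0 1 1 0
1 1 1 1

After press 3 at (1,3):
0 1 0 0
0 0 0 0
0 0 1 0
0 1 1 0
1 1 1 1

After press 4 at (4,0):
0 1 0 0
0 0 0 0
0 0 1 0
1 1 1 0
0 0 1 1

After press 5 at (1,3):
0 1 0 1
0 0 1 1
0 0 1 1
1 1 1 0
0 0 1 1

Answer: 0 1 0 1
0 0 1 1
0 0 1 1
1 1 1 0
0 0 1 1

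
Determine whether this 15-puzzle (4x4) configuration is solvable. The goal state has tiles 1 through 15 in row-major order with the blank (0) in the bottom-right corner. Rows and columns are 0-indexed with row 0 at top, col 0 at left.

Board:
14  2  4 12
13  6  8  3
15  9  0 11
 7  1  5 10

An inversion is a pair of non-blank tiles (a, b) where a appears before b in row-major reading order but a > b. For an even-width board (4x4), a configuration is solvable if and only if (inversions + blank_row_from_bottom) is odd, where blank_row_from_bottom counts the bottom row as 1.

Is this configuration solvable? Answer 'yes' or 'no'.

Answer: yes

Derivation:
Inversions: 57
Blank is in row 2 (0-indexed from top), which is row 2 counting from the bottom (bottom = 1).
57 + 2 = 59, which is odd, so the puzzle is solvable.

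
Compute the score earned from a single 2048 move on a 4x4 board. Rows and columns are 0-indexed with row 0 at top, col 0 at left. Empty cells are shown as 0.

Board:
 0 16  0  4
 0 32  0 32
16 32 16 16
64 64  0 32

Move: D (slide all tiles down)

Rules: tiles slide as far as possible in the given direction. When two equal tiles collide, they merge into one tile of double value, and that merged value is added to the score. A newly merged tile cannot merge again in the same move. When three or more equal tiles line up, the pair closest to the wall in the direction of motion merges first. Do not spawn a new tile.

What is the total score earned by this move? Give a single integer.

Answer: 64

Derivation:
Slide down:
col 0: [0, 0, 16, 64] -> [0, 0, 16, 64]  score +0 (running 0)
col 1: [16, 32, 32, 64] -> [0, 16, 64, 64]  score +64 (running 64)
col 2: [0, 0, 16, 0] -> [0, 0, 0, 16]  score +0 (running 64)
col 3: [4, 32, 16, 32] -> [4, 32, 16, 32]  score +0 (running 64)
Board after move:
 0  0  0  4
 0 16  0 32
16 64  0 16
64 64 16 32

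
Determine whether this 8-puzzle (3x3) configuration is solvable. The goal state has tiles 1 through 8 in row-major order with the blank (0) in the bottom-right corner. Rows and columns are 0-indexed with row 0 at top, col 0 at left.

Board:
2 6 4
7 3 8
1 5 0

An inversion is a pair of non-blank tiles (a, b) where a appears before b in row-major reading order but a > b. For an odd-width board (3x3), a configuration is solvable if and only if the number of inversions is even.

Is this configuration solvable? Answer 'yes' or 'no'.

Answer: no

Derivation:
Inversions (pairs i<j in row-major order where tile[i] > tile[j] > 0): 13
13 is odd, so the puzzle is not solvable.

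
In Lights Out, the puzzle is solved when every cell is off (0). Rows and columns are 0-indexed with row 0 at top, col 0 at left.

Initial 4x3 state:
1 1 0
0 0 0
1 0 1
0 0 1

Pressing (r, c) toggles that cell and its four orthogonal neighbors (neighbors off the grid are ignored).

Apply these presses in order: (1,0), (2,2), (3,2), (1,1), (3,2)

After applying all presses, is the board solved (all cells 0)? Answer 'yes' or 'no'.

After press 1 at (1,0):
0 1 0
1 1 0
0 0 1
0 0 1

After press 2 at (2,2):
0 1 0
1 1 1
0 1 0
0 0 0

After press 3 at (3,2):
0 1 0
1 1 1
0 1 1
0 1 1

After press 4 at (1,1):
0 0 0
0 0 0
0 0 1
0 1 1

After press 5 at (3,2):
0 0 0
0 0 0
0 0 0
0 0 0

Lights still on: 0

Answer: yes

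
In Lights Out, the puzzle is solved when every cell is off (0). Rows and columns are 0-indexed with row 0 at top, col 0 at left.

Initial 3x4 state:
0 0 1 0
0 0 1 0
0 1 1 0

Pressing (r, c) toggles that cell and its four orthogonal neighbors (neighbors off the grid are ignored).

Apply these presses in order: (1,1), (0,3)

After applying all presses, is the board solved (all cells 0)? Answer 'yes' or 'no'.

Answer: no

Derivation:
After press 1 at (1,1):
0 1 1 0
1 1 0 0
0 0 1 0

After press 2 at (0,3):
0 1 0 1
1 1 0 1
0 0 1 0

Lights still on: 6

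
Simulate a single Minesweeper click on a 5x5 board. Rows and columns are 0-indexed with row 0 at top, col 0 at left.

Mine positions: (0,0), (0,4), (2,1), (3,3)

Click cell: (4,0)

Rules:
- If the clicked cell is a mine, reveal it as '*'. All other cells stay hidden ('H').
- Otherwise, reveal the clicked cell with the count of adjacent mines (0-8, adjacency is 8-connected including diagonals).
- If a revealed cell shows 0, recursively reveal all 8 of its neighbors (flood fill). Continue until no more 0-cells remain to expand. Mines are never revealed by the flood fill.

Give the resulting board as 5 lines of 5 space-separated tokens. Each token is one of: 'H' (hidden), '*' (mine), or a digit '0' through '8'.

H H H H H
H H H H H
H H H H H
1 1 2 H H
0 0 1 H H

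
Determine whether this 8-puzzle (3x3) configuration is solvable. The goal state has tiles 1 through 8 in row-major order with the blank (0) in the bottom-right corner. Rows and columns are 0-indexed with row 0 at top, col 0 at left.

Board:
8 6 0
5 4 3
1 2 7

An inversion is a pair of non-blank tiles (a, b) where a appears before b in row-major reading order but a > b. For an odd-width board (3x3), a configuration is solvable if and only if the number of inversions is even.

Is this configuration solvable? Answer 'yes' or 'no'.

Answer: no

Derivation:
Inversions (pairs i<j in row-major order where tile[i] > tile[j] > 0): 21
21 is odd, so the puzzle is not solvable.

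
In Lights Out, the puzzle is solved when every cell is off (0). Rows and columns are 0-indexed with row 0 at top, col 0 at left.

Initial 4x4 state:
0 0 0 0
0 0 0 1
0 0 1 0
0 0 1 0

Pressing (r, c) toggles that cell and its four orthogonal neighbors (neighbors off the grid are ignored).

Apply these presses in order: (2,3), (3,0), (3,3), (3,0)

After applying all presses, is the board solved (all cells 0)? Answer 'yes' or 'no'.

Answer: yes

Derivation:
After press 1 at (2,3):
0 0 0 0
0 0 0 0
0 0 0 1
0 0 1 1

After press 2 at (3,0):
0 0 0 0
0 0 0 0
1 0 0 1
1 1 1 1

After press 3 at (3,3):
0 0 0 0
0 0 0 0
1 0 0 0
1 1 0 0

After press 4 at (3,0):
0 0 0 0
0 0 0 0
0 0 0 0
0 0 0 0

Lights still on: 0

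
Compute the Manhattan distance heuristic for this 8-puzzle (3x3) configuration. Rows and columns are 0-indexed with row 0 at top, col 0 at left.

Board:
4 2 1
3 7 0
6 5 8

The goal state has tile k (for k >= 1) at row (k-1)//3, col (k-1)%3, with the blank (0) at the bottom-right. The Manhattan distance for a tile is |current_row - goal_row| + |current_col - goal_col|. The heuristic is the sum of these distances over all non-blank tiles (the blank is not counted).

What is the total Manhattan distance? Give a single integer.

Tile 4: at (0,0), goal (1,0), distance |0-1|+|0-0| = 1
Tile 2: at (0,1), goal (0,1), distance |0-0|+|1-1| = 0
Tile 1: at (0,2), goal (0,0), distance |0-0|+|2-0| = 2
Tile 3: at (1,0), goal (0,2), distance |1-0|+|0-2| = 3
Tile 7: at (1,1), goal (2,0), distance |1-2|+|1-0| = 2
Tile 6: at (2,0), goal (1,2), distance |2-1|+|0-2| = 3
Tile 5: at (2,1), goal (1,1), distance |2-1|+|1-1| = 1
Tile 8: at (2,2), goal (2,1), distance |2-2|+|2-1| = 1
Sum: 1 + 0 + 2 + 3 + 2 + 3 + 1 + 1 = 13

Answer: 13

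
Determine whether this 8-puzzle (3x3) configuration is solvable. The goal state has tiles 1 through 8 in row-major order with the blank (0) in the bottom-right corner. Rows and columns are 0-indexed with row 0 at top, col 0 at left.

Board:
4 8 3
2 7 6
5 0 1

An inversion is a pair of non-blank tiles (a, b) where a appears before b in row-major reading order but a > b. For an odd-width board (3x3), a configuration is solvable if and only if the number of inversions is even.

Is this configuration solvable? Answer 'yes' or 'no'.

Inversions (pairs i<j in row-major order where tile[i] > tile[j] > 0): 18
18 is even, so the puzzle is solvable.

Answer: yes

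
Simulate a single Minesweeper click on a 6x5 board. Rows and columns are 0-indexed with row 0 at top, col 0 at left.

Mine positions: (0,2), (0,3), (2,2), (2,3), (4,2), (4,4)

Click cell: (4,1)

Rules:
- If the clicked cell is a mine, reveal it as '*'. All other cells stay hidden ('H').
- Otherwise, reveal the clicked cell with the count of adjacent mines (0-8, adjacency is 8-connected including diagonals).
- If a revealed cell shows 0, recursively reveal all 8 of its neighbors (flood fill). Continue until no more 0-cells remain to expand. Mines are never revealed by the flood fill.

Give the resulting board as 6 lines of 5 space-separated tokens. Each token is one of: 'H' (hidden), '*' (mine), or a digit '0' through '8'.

H H H H H
H H H H H
H H H H H
H H H H H
H 1 H H H
H H H H H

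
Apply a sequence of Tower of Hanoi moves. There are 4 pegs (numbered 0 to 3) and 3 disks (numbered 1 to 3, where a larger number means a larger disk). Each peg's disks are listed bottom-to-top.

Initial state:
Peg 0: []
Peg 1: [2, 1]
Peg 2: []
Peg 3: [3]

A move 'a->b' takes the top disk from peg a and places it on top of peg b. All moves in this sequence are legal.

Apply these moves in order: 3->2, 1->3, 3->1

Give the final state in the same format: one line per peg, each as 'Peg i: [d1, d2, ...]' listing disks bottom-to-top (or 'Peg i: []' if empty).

After move 1 (3->2):
Peg 0: []
Peg 1: [2, 1]
Peg 2: [3]
Peg 3: []

After move 2 (1->3):
Peg 0: []
Peg 1: [2]
Peg 2: [3]
Peg 3: [1]

After move 3 (3->1):
Peg 0: []
Peg 1: [2, 1]
Peg 2: [3]
Peg 3: []

Answer: Peg 0: []
Peg 1: [2, 1]
Peg 2: [3]
Peg 3: []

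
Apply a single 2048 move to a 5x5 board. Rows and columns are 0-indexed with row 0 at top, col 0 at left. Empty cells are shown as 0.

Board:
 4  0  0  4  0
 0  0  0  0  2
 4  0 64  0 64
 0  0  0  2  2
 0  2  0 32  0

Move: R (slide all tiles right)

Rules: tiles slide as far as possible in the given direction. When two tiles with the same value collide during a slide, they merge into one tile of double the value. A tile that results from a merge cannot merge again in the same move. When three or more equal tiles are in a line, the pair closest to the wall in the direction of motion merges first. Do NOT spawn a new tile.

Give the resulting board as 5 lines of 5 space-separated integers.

Slide right:
row 0: [4, 0, 0, 4, 0] -> [0, 0, 0, 0, 8]
row 1: [0, 0, 0, 0, 2] -> [0, 0, 0, 0, 2]
row 2: [4, 0, 64, 0, 64] -> [0, 0, 0, 4, 128]
row 3: [0, 0, 0, 2, 2] -> [0, 0, 0, 0, 4]
row 4: [0, 2, 0, 32, 0] -> [0, 0, 0, 2, 32]

Answer:   0   0   0   0   8
  0   0   0   0   2
  0   0   0   4 128
  0   0   0   0   4
  0   0   0   2  32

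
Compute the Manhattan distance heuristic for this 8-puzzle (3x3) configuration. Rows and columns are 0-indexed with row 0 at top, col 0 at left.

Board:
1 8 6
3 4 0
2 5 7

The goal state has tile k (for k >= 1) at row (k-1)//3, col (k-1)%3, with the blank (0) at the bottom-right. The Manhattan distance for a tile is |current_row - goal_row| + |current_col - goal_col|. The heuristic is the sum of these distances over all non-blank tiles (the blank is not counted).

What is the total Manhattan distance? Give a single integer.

Tile 1: (0,0)->(0,0) = 0
Tile 8: (0,1)->(2,1) = 2
Tile 6: (0,2)->(1,2) = 1
Tile 3: (1,0)->(0,2) = 3
Tile 4: (1,1)->(1,0) = 1
Tile 2: (2,0)->(0,1) = 3
Tile 5: (2,1)->(1,1) = 1
Tile 7: (2,2)->(2,0) = 2
Sum: 0 + 2 + 1 + 3 + 1 + 3 + 1 + 2 = 13

Answer: 13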